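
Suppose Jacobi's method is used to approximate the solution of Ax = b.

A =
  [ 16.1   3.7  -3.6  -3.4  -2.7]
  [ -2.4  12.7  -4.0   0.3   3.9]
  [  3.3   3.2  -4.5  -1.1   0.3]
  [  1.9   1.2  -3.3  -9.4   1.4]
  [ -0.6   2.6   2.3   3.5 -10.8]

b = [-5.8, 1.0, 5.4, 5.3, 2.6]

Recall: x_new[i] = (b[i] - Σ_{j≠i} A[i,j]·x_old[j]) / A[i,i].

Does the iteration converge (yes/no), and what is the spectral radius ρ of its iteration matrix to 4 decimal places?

A = D + L + U where D = diag(16.1, 12.7, -4.5, -9.4, -10.8).
Jacobi T = -D⁻¹(L+U): T[2,0] = -(3.3)/(-4.5) = +0.7333; T[2,2] = 0.
  T[0,:] = [+0.0000, -0.2298, +0.2236, +0.2112, +0.1677]
  T[1,:] = [+0.1890, +0.0000, +0.3150, -0.0236, -0.3071]
  T[2,:] = [+0.7333, +0.7111, +0.0000, -0.2444, +0.0667]
  T[3,:] = [+0.2021, +0.1277, -0.3511, +0.0000, +0.1489]
  T[4,:] = [-0.0556, +0.2407, +0.2130, +0.3241, +0.0000]
|λ(T)| sorted: 0.8311, 0.5623, 0.3205, 0.3205, 0.3088.
spectral radius ρ = 0.8311; 0.8311 < 1: convergent.

yes, ρ = 0.8311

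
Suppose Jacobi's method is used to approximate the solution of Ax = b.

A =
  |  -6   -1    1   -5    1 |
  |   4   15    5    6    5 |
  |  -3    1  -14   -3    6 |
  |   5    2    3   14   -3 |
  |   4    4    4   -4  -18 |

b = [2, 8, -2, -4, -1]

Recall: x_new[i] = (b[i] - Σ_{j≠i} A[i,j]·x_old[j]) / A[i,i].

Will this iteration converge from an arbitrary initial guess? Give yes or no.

yes

Split A = D + L + U, D = diag(-6, 15, -14, 14, -18).
T_J = -D⁻¹(L+U): T[4,3] = -(-4)/(-18) = -0.2222; T[4,4] = 0.
  T[0,:] = [+0.0000, -0.1667, +0.1667, -0.8333, +0.1667]
  T[1,:] = [-0.2667, +0.0000, -0.3333, -0.4000, -0.3333]
  T[2,:] = [-0.2143, +0.0714, +0.0000, -0.2143, +0.4286]
  T[3,:] = [-0.3571, -0.1429, -0.2143, +0.0000, +0.2143]
  T[4,:] = [+0.2222, +0.2222, +0.2222, -0.2222, +0.0000]
|roots of det(T-λI)|: 0.8207, 0.4971, 0.3534, 0.3534, 0.0242.
ρ = 0.8207; 0.8207 < 1: convergent.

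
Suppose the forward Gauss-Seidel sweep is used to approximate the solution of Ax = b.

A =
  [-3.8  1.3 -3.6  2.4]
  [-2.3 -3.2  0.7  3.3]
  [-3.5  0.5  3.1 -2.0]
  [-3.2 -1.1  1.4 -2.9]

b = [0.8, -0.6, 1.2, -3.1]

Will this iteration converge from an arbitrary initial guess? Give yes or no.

no

Diagonal D = diag(-3.8, -3.2, 3.1, -2.9); L, U strict lower/upper.
GS T = -(D+L)⁻¹U: row 0 first, T[0,1] = -(1.3)/(-3.8) = +0.3421; later rows by forward substitution.
  T[0,:] = [+0.0000  +0.3421  -0.9474  +0.6316]
  T[1,:] = [+0.0000  -0.2459  +0.8997  +0.5773]
  T[2,:] = [+0.0000  +0.4259  -1.2147  +1.2651]
  T[3,:] = [+0.0000  -0.0786  +0.1177  -0.3051]
moduli |λ_i(T)| = 1.6275, 0.1809, 0.1809, 0.0000.
ρ = 1.6275; 1.6275 > 1, so it fails to converge.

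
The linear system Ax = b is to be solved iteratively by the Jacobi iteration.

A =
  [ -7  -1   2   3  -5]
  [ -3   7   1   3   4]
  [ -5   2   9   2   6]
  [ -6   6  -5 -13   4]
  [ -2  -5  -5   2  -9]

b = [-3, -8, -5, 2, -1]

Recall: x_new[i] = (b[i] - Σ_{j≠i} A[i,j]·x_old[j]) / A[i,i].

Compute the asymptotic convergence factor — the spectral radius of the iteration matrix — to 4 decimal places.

Write A = D+L+U with D = diag(-7, 7, 9, -13, -9).
Jacobi: T = -D⁻¹(L+U), T[2,3] = -(2)/(9) = -0.2222; T[2,2] = 0.
  T[0,:] = [+0.0000  -0.1429  +0.2857  +0.4286  -0.7143]
  T[1,:] = [+0.4286  +0.0000  -0.1429  -0.4286  -0.5714]
  T[2,:] = [+0.5556  -0.2222  +0.0000  -0.2222  -0.6667]
  T[3,:] = [-0.4615  +0.4615  -0.3846  +0.0000  +0.3077]
  T[4,:] = [-0.2222  -0.5556  -0.5556  +0.2222  +0.0000]
|roots of det(T-λI)|: 1.1204, 0.6579, 0.4045, 0.4045, 0.2444.
ρ = 1.1204; 1.1204 > 1 ⇒ diverges.

1.1204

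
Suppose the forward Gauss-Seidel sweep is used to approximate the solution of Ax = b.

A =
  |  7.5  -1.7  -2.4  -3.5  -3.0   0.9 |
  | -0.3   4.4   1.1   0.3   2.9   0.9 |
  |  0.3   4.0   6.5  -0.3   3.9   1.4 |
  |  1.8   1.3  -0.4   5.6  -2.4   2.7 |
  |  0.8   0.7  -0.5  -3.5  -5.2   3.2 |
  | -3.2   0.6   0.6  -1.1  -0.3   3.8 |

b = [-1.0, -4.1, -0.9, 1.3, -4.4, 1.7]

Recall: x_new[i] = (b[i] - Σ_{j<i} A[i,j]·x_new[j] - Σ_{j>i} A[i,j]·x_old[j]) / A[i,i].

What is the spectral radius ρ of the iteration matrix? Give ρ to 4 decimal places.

0.8545

Write A = D+L+U with D = diag(7.5, 4.4, 6.5, 5.6, -5.2, 3.8).
T_GS = -(D+L)⁻¹U: row 0 first, T[0,5] = -(0.9)/(7.5) = -0.1200; later rows by forward substitution.
  T[0,:] = [+0.0000 +0.2267 +0.3200 +0.4667 +0.4000 -0.1200]
  T[1,:] = [+0.0000 +0.0155 -0.2282 -0.0364 -0.6318 -0.2127]
  T[2,:] = [+0.0000 -0.0200 +0.1257 +0.0470 -0.2297 -0.0789]
  T[3,:] = [+0.0000 -0.0779 -0.0409 -0.1382 +0.4303 -0.3998]
  T[4,:] = [+0.0000 +0.0913 +0.0340 +0.1554 -0.2910 +0.8450]
  T[5,:] = [+0.0000 +0.1763 +0.2765 +0.3636 +0.5744 -0.1040]
|λ(T)| sorted: 0.8545, 0.2301, 0.2301, 0.1669, 0.0769, 0.0000.
spectral radius ρ = 0.8545; 0.8545 < 1, so it converges for any x₀.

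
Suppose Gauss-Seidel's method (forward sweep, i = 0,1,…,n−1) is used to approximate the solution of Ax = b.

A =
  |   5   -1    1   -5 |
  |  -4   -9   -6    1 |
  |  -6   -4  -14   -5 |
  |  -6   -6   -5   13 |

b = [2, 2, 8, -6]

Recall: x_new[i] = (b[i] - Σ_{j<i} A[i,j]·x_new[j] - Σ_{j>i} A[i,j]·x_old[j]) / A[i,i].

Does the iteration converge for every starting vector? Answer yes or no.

Diagonal D = diag(5, -9, -14, 13); L, U strict lower/upper.
Gauss-Seidel: T = -(D+L)⁻¹U, row 0 first, T[0,3] = -(-5)/(5) = +1.0000; later rows by forward substitution.
  T[0,:] = [+0.0000  +0.2000  -0.2000  +1.0000]
  T[1,:] = [+0.0000  -0.0889  -0.5778  -0.3333]
  T[2,:] = [+0.0000  -0.0603  +0.2508  -0.6905]
  T[3,:] = [+0.0000  +0.0281  -0.2625  +0.0421]
|eigenvalues of T|: 0.6198, 0.2959, 0.1198, 0.0000.
spectral radius ρ = 0.6198; 0.6198 < 1 ⇒ converges.

yes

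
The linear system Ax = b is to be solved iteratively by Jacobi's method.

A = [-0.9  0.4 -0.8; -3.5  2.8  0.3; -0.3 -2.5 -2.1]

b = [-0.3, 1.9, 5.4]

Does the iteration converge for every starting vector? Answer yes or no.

no

Write A = D+L+U with D = diag(-0.9, 2.8, -2.1).
T_J = -D⁻¹(L+U): T[1,2] = -(0.3)/(2.8) = -0.1071; T[1,1] = 0.
  T[0,:] = [+0.0000 +0.4444 -0.8889]
  T[1,:] = [+1.2500 +0.0000 -0.1071]
  T[2,:] = [-0.1429 -1.1905 +0.0000]
|λ(T)| sorted: 1.3420, 0.9954, 0.9954.
ρ(T) = max|λ| = 1.3420; 1.3420 > 1, so it fails to converge.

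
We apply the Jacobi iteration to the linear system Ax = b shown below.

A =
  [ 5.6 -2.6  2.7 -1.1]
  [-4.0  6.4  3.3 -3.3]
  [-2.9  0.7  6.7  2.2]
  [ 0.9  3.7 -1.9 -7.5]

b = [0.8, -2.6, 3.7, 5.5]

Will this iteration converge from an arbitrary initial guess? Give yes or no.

yes

A = D + L + U where D = diag(5.6, 6.4, 6.7, -7.5).
Jacobi T = -D⁻¹(L+U): T[1,3] = -(-3.3)/(6.4) = +0.5156; T[1,1] = 0.
  T[0,:] = [+0.0000 +0.4643 -0.4821 +0.1964]
  T[1,:] = [+0.6250 +0.0000 -0.5156 +0.5156]
  T[2,:] = [+0.4328 -0.1045 +0.0000 -0.3284]
  T[3,:] = [+0.1200 +0.4933 -0.2533 +0.0000]
eigenvalue magnitudes: 0.8334, 0.6552, 0.2852, 0.2852.
ρ(T) = max|λ| = 0.8334; 0.8334 < 1: convergent.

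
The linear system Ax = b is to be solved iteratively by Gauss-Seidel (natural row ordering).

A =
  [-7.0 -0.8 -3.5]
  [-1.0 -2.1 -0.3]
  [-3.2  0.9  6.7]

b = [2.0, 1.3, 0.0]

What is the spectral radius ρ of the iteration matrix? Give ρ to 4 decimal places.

0.2309

Let D = diag(-7, -2.1, 6.7); L, U the strict triangles.
Gauss-Seidel: T = -(D+L)⁻¹U, row 0 first, T[0,1] = -(-0.8)/(-7) = -0.1143; later rows by forward substitution.
  T[0,:] = [+0.0000  -0.1143  -0.5000]
  T[1,:] = [+0.0000  +0.0544  +0.0952]
  T[2,:] = [+0.0000  -0.0619  -0.2516]
eigenvalue magnitudes: 0.2309, 0.0338, 0.0000.
ρ = 0.2309; 0.2309 < 1: convergent.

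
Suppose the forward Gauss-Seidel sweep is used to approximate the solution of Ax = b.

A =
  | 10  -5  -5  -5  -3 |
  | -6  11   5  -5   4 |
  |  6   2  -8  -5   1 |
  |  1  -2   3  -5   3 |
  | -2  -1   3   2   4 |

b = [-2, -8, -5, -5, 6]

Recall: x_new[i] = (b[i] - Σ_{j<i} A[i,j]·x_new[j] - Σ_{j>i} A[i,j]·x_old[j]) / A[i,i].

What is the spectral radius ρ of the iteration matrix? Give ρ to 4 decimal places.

1.1617

Split A = D + L + U, D = diag(10, 11, -8, -5, 4).
Gauss-Seidel: T = -(D+L)⁻¹U, row 0 first, T[0,1] = -(-5)/(10) = +0.5000; later rows by forward substitution.
  T[0,:] = [+0.0000, +0.5000, +0.5000, +0.5000, +0.3000]
  T[1,:] = [+0.0000, +0.2727, -0.1818, +0.7273, -0.2000]
  T[2,:] = [+0.0000, +0.4432, +0.3295, -0.0682, +0.3000]
  T[3,:] = [+0.0000, +0.2568, +0.3705, -0.2318, +0.9200]
  T[4,:] = [+0.0000, -0.1426, -0.2278, +0.5989, -0.5850]
|λ(T)| sorted: 1.1617, 0.6670, 0.2345, 0.2345, 0.0000.
ρ(T) = max|λ| = 1.1617; 1.1617 > 1 ⇒ diverges.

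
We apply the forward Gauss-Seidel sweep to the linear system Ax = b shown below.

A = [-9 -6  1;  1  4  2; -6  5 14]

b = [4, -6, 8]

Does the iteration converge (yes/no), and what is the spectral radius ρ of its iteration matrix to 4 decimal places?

Let D = diag(-9, 4, 14); L, U the strict triangles.
GS T = -(D+L)⁻¹U: row 0 first, T[0,1] = -(-6)/(-9) = -0.6667; later rows by forward substitution.
  T[0,:] = [+0.0000  -0.6667  +0.1111]
  T[1,:] = [+0.0000  +0.1667  -0.5278]
  T[2,:] = [+0.0000  -0.3452  +0.2361]
|λ(T)| sorted: 0.6297, 0.2269, 0.0000.
spectral radius ρ = 0.6297; 0.6297 < 1, so it converges for any x₀.

yes, ρ = 0.6297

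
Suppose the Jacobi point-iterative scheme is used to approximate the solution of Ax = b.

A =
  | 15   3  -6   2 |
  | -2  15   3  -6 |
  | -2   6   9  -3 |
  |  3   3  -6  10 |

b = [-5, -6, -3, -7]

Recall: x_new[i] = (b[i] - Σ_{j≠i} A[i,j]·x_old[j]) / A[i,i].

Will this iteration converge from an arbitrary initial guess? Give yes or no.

Diagonal D = diag(15, 15, 9, 10); L, U strict lower/upper.
Jacobi: T = -D⁻¹(L+U), T[0,1] = -(3)/(15) = -0.2000; T[0,0] = 0.
  T[0,:] = [+0.0000 -0.2000 +0.4000 -0.1333]
  T[1,:] = [+0.1333 +0.0000 -0.2000 +0.4000]
  T[2,:] = [+0.2222 -0.6667 +0.0000 +0.3333]
  T[3,:] = [-0.3000 -0.3000 +0.6000 +0.0000]
moduli |λ_i(T)| = 0.7817, 0.4232, 0.4232, 0.2000.
spectral radius ρ = 0.7817; 0.7817 < 1, so it converges for any x₀.

yes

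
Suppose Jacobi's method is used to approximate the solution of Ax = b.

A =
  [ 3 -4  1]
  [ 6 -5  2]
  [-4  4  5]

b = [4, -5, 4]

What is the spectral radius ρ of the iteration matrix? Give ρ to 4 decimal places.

1.2661

Write A = D+L+U with D = diag(3, -5, 5).
Jacobi: T = -D⁻¹(L+U), T[2,0] = -(-4)/(5) = +0.8000; T[2,2] = 0.
  T[0,:] = [+0.0000 +1.3333 -0.3333]
  T[1,:] = [+1.2000 +0.0000 +0.4000]
  T[2,:] = [+0.8000 -0.8000 +0.0000]
|roots of det(T-λI)|: 1.2661, 0.7679, 0.7679.
ρ = 1.2661; 1.2661 > 1, so it fails to converge.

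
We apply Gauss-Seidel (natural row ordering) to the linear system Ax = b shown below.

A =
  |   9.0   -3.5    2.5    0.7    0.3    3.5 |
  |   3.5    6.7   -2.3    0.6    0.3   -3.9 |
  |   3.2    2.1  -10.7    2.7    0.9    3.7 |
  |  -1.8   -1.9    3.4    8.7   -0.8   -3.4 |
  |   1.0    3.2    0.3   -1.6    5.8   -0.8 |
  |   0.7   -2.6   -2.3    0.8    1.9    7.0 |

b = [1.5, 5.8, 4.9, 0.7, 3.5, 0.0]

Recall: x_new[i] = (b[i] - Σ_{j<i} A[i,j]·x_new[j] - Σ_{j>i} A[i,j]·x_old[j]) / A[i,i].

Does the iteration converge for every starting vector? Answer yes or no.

yes

Diagonal D = diag(9, 6.7, -10.7, 8.7, 5.8, 7); L, U strict lower/upper.
T_GS = -(D+L)⁻¹U: row 0 first, T[0,4] = -(0.3)/(9) = -0.0333; later rows by forward substitution.
  T[0,:] = [+0.0000, +0.3889, -0.2778, -0.0778, -0.0333, -0.3889]
  T[1,:] = [+0.0000, -0.2032, +0.4884, -0.0489, -0.0274, +0.7852]
  T[2,:] = [+0.0000, +0.0764, +0.0128, +0.2195, +0.0688, +0.3836]
  T[3,:] = [+0.0000, +0.0062, +0.0442, -0.1125, +0.0522, +0.3319]
  T[4,:] = [+0.0000, +0.0428, -0.2100, -0.0020, +0.0317, -0.1565]
  T[5,:] = [+0.0000, -0.1016, +0.2653, +0.0751, +0.0012, +0.4611]
moduli |λ_i(T)| = 0.6003, 0.2531, 0.2531, 0.0471, 0.0236, 0.0000.
spectral radius ρ = 0.6003; 0.6003 < 1 ⇒ converges.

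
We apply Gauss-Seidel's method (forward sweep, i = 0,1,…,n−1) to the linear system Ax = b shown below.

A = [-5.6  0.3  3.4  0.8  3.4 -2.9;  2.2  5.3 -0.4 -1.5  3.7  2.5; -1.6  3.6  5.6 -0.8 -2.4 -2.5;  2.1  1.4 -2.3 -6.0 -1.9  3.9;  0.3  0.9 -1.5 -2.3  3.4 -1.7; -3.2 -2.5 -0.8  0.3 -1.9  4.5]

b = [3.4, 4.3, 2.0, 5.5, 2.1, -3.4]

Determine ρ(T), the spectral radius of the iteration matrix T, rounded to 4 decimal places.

1.1579

Split A = D + L + U, D = diag(-5.6, 5.3, 5.6, -6, 3.4, 4.5).
T_GS = -(D+L)⁻¹U: row 0 first, T[0,1] = -(0.3)/(-5.6) = +0.0536; later rows by forward substitution.
  T[0,:] = [+0.0000  +0.0536  +0.6071  +0.1429  +0.6071  -0.5179]
  T[1,:] = [+0.0000  -0.0222  -0.1765  +0.2237  -0.9501  -0.2567]
  T[2,:] = [+0.0000  +0.0296  +0.2870  +0.0399  +1.2128  +0.4635]
  T[3,:] = [+0.0000  +0.0022  +0.0613  +0.0869  -0.7908  +0.2312]
  T[4,:] = [+0.0000  +0.0157  +0.1612  +0.0046  +0.1981  +0.9745]
  T[5,:] = [+0.0000  +0.0375  +0.4487  +0.2291  +0.2559  -0.0324]
|roots of det(T-λI)|: 1.1579, 0.4221, 0.4221, 0.0661, 0.0048, 0.0000.
ρ(T) = max|λ| = 1.1579; 1.1579 > 1: divergent.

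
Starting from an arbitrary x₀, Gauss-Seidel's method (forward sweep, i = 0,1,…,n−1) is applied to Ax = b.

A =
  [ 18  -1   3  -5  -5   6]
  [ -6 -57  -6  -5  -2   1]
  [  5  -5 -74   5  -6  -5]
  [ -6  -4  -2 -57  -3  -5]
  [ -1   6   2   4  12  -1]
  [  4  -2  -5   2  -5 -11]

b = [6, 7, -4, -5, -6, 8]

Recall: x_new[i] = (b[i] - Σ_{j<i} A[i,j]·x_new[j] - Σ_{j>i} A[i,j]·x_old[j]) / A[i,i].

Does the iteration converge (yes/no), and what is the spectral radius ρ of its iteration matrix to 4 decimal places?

yes, ρ = 0.1678

Diagonal D = diag(18, -57, -74, -57, 12, -11); L, U strict lower/upper.
Gauss-Seidel: T = -(D+L)⁻¹U, row 0 first, T[0,3] = -(-5)/(18) = +0.2778; later rows by forward substitution.
  T[0,:] = [+0.0000 +0.0556 -0.1667 +0.2778 +0.2778 -0.3333]
  T[1,:] = [+0.0000 -0.0058 -0.0877 -0.1170 -0.0643 +0.0526]
  T[2,:] = [+0.0000 +0.0041 -0.0053 +0.0942 -0.0580 -0.0936]
  T[3,:] = [+0.0000 -0.0056 +0.0239 -0.0243 -0.0753 -0.0530]
  T[4,:] = [+0.0000 +0.0087 +0.0229 +0.0740 +0.0901 +0.0625]
  T[5,:] = [+0.0000 +0.0144 -0.0483 +0.0414 +0.0844 -0.1263]
|λ(T)| sorted: 0.1678, 0.0896, 0.0896, 0.0457, 0.0102, 0.0000.
ρ = 0.1678; 0.1678 < 1, so it converges for any x₀.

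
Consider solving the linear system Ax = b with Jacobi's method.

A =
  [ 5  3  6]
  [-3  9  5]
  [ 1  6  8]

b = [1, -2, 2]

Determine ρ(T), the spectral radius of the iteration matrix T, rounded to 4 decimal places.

A = D + L + U where D = diag(5, 9, 8).
Jacobi T = -D⁻¹(L+U): T[2,1] = -(6)/(8) = -0.7500; T[2,2] = 0.
  T[0,:] = [+0.0000 -0.6000 -1.2000]
  T[1,:] = [+0.3333 +0.0000 -0.5556]
  T[2,:] = [-0.1250 -0.7500 +0.0000]
|λ(T)| sorted: 0.8246, 0.5597, 0.5597.
ρ = 0.8246; 0.8246 < 1, so it converges for any x₀.

0.8246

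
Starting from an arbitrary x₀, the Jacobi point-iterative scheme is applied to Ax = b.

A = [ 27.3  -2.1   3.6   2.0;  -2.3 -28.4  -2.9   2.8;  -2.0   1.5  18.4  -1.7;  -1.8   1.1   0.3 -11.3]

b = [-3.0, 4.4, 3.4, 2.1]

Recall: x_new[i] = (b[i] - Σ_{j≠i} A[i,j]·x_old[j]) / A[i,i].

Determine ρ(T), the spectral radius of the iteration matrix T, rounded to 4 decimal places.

0.1687

A = D + L + U where D = diag(27.3, -28.4, 18.4, -11.3).
T_J = -D⁻¹(L+U): T[0,3] = -(2)/(27.3) = -0.0733; T[0,0] = 0.
  T[0,:] = [+0.0000  +0.0769  -0.1319  -0.0733]
  T[1,:] = [-0.0810  +0.0000  -0.1021  +0.0986]
  T[2,:] = [+0.1087  -0.0815  +0.0000  +0.0924]
  T[3,:] = [-0.1593  +0.0973  +0.0265  +0.0000]
eigenvalue magnitudes: 0.1687, 0.1068, 0.1018, 0.1018.
spectral radius ρ = 0.1687; 0.1687 < 1: convergent.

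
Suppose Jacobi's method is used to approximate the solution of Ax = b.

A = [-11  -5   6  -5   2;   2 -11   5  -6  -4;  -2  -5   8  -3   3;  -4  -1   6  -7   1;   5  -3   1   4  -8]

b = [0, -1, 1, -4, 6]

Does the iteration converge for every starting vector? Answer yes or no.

no

Split A = D + L + U, D = diag(-11, -11, 8, -7, -8).
T_J = -D⁻¹(L+U): T[4,3] = -(4)/(-8) = +0.5000; T[4,4] = 0.
  T[0,:] = [+0.0000, -0.4545, +0.5455, -0.4545, +0.1818]
  T[1,:] = [+0.1818, +0.0000, +0.4545, -0.5455, -0.3636]
  T[2,:] = [+0.2500, +0.6250, +0.0000, +0.3750, -0.3750]
  T[3,:] = [-0.5714, -0.1429, +0.8571, +0.0000, +0.1429]
  T[4,:] = [+0.6250, -0.3750, +0.1250, +0.5000, +0.0000]
eigenvalue magnitudes: 1.3353, 0.8060, 0.8060, 0.3306, 0.3027.
ρ(T) = max|λ| = 1.3353; 1.3353 > 1: divergent.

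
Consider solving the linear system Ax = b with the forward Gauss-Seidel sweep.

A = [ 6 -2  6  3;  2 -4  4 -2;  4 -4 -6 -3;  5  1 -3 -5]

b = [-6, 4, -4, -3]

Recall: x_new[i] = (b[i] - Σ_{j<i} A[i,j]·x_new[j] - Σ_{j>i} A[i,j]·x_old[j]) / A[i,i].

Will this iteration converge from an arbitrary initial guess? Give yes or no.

no

A = D + L + U where D = diag(6, -4, -6, -5).
T_GS = -(D+L)⁻¹U: row 0 first, T[0,1] = -(-2)/(6) = +0.3333; later rows by forward substitution.
  T[0,:] = [+0.0000  +0.3333  -1.0000  -0.5000]
  T[1,:] = [+0.0000  +0.1667  +0.5000  -0.7500]
  T[2,:] = [+0.0000  +0.1111  -1.0000  -0.3333]
  T[3,:] = [+0.0000  +0.3000  -0.3000  -0.4500]
|λ(T)| sorted: 1.1677, 0.3778, 0.3778, 0.0000.
ρ = 1.1677; 1.1677 > 1: divergent.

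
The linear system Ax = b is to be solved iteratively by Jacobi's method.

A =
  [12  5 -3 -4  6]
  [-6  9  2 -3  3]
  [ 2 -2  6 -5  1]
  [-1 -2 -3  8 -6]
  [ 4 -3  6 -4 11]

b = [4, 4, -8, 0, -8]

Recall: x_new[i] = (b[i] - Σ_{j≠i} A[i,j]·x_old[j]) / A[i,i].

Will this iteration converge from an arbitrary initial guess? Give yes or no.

no

A = D + L + U where D = diag(12, 9, 6, 8, 11).
T_J = -D⁻¹(L+U): T[0,1] = -(5)/(12) = -0.4167; T[0,0] = 0.
  T[0,:] = [+0.0000, -0.4167, +0.2500, +0.3333, -0.5000]
  T[1,:] = [+0.6667, +0.0000, -0.2222, +0.3333, -0.3333]
  T[2,:] = [-0.3333, +0.3333, +0.0000, +0.8333, -0.1667]
  T[3,:] = [+0.1250, +0.2500, +0.3750, +0.0000, +0.7500]
  T[4,:] = [-0.3636, +0.2727, -0.5455, +0.3636, +0.0000]
|roots of det(T-λI)|: 1.1487, 0.6630, 0.6630, 0.4959, 0.4107.
ρ = 1.1487; 1.1487 > 1: divergent.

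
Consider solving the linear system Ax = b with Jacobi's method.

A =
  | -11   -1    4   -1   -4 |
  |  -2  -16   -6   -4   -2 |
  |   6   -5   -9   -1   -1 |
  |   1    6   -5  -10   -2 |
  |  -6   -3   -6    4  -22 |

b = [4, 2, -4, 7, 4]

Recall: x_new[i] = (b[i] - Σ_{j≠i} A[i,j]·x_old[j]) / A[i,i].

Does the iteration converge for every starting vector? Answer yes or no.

yes

A = D + L + U where D = diag(-11, -16, -9, -10, -22).
T_J = -D⁻¹(L+U): T[0,4] = -(-4)/(-11) = -0.3636; T[0,0] = 0.
  T[0,:] = [+0.0000, -0.0909, +0.3636, -0.0909, -0.3636]
  T[1,:] = [-0.1250, +0.0000, -0.3750, -0.2500, -0.1250]
  T[2,:] = [+0.6667, -0.5556, +0.0000, -0.1111, -0.1111]
  T[3,:] = [+0.1000, +0.6000, -0.5000, +0.0000, -0.2000]
  T[4,:] = [-0.2727, -0.1364, -0.2727, +0.1818, +0.0000]
|roots of det(T-λI)|: 0.8420, 0.6158, 0.4418, 0.4418, 0.4404.
spectral radius ρ = 0.8420; 0.8420 < 1, so it converges for any x₀.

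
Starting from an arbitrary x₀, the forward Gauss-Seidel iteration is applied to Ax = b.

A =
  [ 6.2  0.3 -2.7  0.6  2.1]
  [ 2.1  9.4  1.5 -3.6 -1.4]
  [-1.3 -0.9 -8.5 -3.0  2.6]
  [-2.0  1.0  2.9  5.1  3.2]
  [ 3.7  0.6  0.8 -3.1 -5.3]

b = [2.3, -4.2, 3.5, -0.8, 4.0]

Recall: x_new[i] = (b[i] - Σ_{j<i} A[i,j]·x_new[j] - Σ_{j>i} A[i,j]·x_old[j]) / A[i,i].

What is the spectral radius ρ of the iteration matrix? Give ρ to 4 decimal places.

Split A = D + L + U, D = diag(6.2, 9.4, -8.5, 5.1, -5.3).
Gauss-Seidel: T = -(D+L)⁻¹U, row 0 first, T[0,4] = -(2.1)/(6.2) = -0.3387; later rows by forward substitution.
  T[0,:] = [+0.0000, -0.0484, +0.4355, -0.0968, -0.3387]
  T[1,:] = [+0.0000, +0.0108, -0.2569, +0.4046, +0.2246]
  T[2,:] = [+0.0000, +0.0063, -0.0394, -0.3810, +0.3339]
  T[3,:] = [+0.0000, -0.0247, +0.2436, +0.0994, -0.9942]
  T[4,:] = [+0.0000, -0.0172, +0.1265, -0.1374, +0.4209]
|λ(T)| sorted: 0.7225, 0.3461, 0.3461, 0.0138, 0.0000.
spectral radius ρ = 0.7225; 0.7225 < 1: convergent.

0.7225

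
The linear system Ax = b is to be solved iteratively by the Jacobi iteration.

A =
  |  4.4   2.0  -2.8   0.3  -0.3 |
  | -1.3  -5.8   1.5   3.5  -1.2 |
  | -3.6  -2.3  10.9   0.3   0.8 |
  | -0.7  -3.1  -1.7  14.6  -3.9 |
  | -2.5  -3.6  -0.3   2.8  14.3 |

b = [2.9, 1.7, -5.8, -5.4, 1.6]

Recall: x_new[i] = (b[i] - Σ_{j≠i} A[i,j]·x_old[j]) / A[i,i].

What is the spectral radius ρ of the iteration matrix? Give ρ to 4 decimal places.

A = D + L + U where D = diag(4.4, -5.8, 10.9, 14.6, 14.3).
Jacobi T = -D⁻¹(L+U): T[0,1] = -(2)/(4.4) = -0.4545; T[0,0] = 0.
  T[0,:] = [+0.0000  -0.4545  +0.6364  -0.0682  +0.0682]
  T[1,:] = [-0.2241  +0.0000  +0.2586  +0.6034  -0.2069]
  T[2,:] = [+0.3303  +0.2110  +0.0000  -0.0275  -0.0734]
  T[3,:] = [+0.0479  +0.2123  +0.1164  +0.0000  +0.2671]
  T[4,:] = [+0.1748  +0.2517  +0.0210  -0.1958  +0.0000]
|λ(T)| sorted: 0.6568, 0.4771, 0.4771, 0.2631, 0.2631.
spectral radius ρ = 0.6568; 0.6568 < 1 ⇒ converges.

0.6568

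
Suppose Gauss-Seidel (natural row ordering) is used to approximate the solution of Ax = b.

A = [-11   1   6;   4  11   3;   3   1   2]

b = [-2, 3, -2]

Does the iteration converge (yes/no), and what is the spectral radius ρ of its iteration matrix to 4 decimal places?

A = D + L + U where D = diag(-11, 11, 2).
Gauss-Seidel: T = -(D+L)⁻¹U, row 0 first, T[0,2] = -(6)/(-11) = +0.5455; later rows by forward substitution.
  T[0,:] = [+0.0000  +0.0909  +0.5455]
  T[1,:] = [+0.0000  -0.0331  -0.4711]
  T[2,:] = [+0.0000  -0.1198  -0.5826]
eigenvalue magnitudes: 0.6711, 0.0554, 0.0000.
ρ = 0.6711; 0.6711 < 1: convergent.

yes, ρ = 0.6711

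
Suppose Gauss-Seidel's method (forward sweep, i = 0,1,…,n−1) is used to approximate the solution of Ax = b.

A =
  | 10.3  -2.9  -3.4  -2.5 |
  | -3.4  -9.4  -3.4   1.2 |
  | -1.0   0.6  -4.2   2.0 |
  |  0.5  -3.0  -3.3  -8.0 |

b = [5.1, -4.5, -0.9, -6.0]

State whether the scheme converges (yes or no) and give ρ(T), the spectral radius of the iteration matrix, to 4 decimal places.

Write A = D+L+U with D = diag(10.3, -9.4, -4.2, -8).
GS T = -(D+L)⁻¹U: row 0 first, T[0,3] = -(-2.5)/(10.3) = +0.2427; later rows by forward substitution.
  T[0,:] = [+0.0000 +0.2816 +0.3301 +0.2427]
  T[1,:] = [+0.0000 -0.1018 -0.4811 +0.0399]
  T[2,:] = [+0.0000 -0.0816 -0.1473 +0.4241]
  T[3,:] = [+0.0000 +0.0894 +0.2618 -0.1747]
|λ(T)| sorted: 0.5932, 0.1300, 0.0393, 0.0000.
ρ = 0.5932; 0.5932 < 1, so it converges for any x₀.

yes, ρ = 0.5932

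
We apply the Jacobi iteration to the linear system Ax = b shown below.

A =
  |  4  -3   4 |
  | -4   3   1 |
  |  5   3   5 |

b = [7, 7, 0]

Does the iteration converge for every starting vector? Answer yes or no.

Write A = D+L+U with D = diag(4, 3, 5).
Jacobi: T = -D⁻¹(L+U), T[0,1] = -(-3)/(4) = +0.7500; T[0,0] = 0.
  T[0,:] = [+0.0000, +0.7500, -1.0000]
  T[1,:] = [+1.3333, +0.0000, -0.3333]
  T[2,:] = [-1.0000, -0.6000, +0.0000]
|λ(T)| sorted: 1.6807, 1.1257, 0.5550.
spectral radius ρ = 1.6807; 1.6807 > 1 ⇒ diverges.

no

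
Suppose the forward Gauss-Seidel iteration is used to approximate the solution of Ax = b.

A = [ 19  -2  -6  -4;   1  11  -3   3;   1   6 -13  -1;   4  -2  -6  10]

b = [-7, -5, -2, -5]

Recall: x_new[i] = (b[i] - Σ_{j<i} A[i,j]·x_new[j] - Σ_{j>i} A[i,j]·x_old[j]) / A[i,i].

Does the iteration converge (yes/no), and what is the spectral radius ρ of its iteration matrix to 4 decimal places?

yes, ρ = 0.2851

Split A = D + L + U, D = diag(19, 11, -13, 10).
T_GS = -(D+L)⁻¹U: row 0 first, T[0,2] = -(-6)/(19) = +0.3158; later rows by forward substitution.
  T[0,:] = [+0.0000, +0.1053, +0.3158, +0.2105]
  T[1,:] = [+0.0000, -0.0096, +0.2440, -0.2919]
  T[2,:] = [+0.0000, +0.0037, +0.1369, -0.1954]
  T[3,:] = [+0.0000, -0.0418, +0.0046, -0.2598]
eigenvalue magnitudes: 0.2851, 0.1707, 0.0181, 0.0000.
ρ = 0.2851; 0.2851 < 1 ⇒ converges.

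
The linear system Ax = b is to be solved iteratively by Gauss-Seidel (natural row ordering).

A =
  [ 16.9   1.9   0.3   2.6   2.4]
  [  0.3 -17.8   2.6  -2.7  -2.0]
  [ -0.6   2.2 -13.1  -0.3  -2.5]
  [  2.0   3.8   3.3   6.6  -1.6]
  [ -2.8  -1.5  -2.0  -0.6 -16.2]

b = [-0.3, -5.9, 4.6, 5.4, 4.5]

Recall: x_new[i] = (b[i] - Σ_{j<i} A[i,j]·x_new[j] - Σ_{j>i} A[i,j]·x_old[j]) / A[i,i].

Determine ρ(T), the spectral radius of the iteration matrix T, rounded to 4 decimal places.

0.2243

A = D + L + U where D = diag(16.9, -17.8, -13.1, 6.6, -16.2).
Gauss-Seidel: T = -(D+L)⁻¹U, row 0 first, T[0,1] = -(1.9)/(16.9) = -0.1124; later rows by forward substitution.
  T[0,:] = [+0.0000  -0.1124  -0.0178  -0.1538  -0.1420]
  T[1,:] = [+0.0000  -0.0019  +0.1458  -0.1543  -0.1148]
  T[2,:] = [+0.0000  +0.0048  +0.0253  -0.0418  -0.2036]
  T[3,:] = [+0.0000  +0.0327  -0.0912  +0.1563  +0.4533]
  T[4,:] = [+0.0000  +0.0178  -0.0102  +0.0402  +0.0435]
eigenvalue magnitudes: 0.2243, 0.0825, 0.0718, 0.0119, 0.0000.
ρ = 0.2243; 0.2243 < 1 ⇒ converges.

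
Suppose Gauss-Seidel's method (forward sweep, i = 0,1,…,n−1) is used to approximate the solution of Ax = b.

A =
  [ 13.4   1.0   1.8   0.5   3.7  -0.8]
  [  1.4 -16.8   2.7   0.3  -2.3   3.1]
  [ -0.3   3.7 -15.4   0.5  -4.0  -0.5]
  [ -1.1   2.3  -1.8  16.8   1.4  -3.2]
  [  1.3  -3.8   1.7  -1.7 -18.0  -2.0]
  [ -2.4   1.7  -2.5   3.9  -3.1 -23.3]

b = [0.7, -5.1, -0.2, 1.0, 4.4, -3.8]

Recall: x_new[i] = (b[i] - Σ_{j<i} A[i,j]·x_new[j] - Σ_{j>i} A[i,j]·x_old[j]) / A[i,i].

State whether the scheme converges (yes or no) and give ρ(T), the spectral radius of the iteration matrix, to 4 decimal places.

yes, ρ = 0.1681

Diagonal D = diag(13.4, -16.8, -15.4, 16.8, -18, -23.3); L, U strict lower/upper.
GS T = -(D+L)⁻¹U: row 0 first, T[0,5] = -(-0.8)/(13.4) = +0.0597; later rows by forward substitution.
  T[0,:] = [+0.0000, -0.0746, -0.1343, -0.0373, -0.2761, +0.0597]
  T[1,:] = [+0.0000, -0.0062, +0.1495, +0.0147, -0.1599, +0.1895]
  T[2,:] = [+0.0000, -0.0000, +0.0385, +0.0367, -0.2928, +0.0119]
  T[3,:] = [+0.0000, -0.0040, -0.0251, -0.0005, -0.1109, +0.1697]
  T[4,:] = [+0.0000, -0.0037, -0.0353, -0.0023, -0.0034, -0.1617]
  T[5,:] = [+0.0000, +0.0071, +0.0211, +0.0012, +0.0301, +0.0563]
|eigenvalues of T|: 0.1681, 0.0780, 0.0780, 0.0191, 0.0191, 0.0000.
ρ = 0.1681; 0.1681 < 1: convergent.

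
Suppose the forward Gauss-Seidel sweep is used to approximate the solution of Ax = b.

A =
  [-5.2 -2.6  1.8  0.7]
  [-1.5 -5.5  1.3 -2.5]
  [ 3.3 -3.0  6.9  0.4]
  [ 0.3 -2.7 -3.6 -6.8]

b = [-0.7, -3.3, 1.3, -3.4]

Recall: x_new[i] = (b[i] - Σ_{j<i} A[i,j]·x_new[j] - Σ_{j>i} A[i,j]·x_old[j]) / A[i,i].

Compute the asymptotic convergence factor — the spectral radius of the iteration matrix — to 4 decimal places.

0.6499

A = D + L + U where D = diag(-5.2, -5.5, 6.9, -6.8).
GS T = -(D+L)⁻¹U: row 0 first, T[0,3] = -(0.7)/(-5.2) = +0.1346; later rows by forward substitution.
  T[0,:] = [+0.0000, -0.5000, +0.3462, +0.1346]
  T[1,:] = [+0.0000, +0.1364, +0.1420, -0.4913]
  T[2,:] = [+0.0000, +0.2984, -0.1038, -0.3359]
  T[3,:] = [+0.0000, -0.2342, +0.0139, +0.3788]
eigenvalue magnitudes: 0.6499, 0.2366, 0.0020, 0.0000.
spectral radius ρ = 0.6499; 0.6499 < 1: convergent.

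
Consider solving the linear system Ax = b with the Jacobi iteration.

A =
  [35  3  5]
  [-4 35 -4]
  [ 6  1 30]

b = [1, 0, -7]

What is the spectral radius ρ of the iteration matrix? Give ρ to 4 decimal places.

Write A = D+L+U with D = diag(35, 35, 30).
Jacobi: T = -D⁻¹(L+U), T[2,0] = -(6)/(30) = -0.2000; T[2,2] = 0.
  T[0,:] = [+0.0000  -0.0857  -0.1429]
  T[1,:] = [+0.1143  +0.0000  +0.1143]
  T[2,:] = [-0.2000  -0.0333  +0.0000]
|eigenvalues of T|: 0.1719, 0.1207, 0.1207.
ρ = 0.1719; 0.1719 < 1 ⇒ converges.

0.1719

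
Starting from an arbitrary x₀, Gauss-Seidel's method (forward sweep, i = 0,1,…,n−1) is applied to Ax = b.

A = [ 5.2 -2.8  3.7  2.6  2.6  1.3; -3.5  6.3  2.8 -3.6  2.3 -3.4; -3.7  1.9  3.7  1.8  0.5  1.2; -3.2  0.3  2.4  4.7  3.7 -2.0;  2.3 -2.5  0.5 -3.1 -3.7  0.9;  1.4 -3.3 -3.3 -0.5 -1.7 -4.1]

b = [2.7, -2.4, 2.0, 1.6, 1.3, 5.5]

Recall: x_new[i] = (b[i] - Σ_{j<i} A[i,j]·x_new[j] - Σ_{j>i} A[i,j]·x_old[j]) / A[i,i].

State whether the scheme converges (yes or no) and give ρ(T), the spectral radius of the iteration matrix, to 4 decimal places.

no, ρ = 1.4971

Write A = D+L+U with D = diag(5.2, 6.3, 3.7, 4.7, -3.7, -4.1).
Gauss-Seidel: T = -(D+L)⁻¹U, row 0 first, T[0,5] = -(1.3)/(5.2) = -0.2500; later rows by forward substitution.
  T[0,:] = [+0.0000 +0.5385 -0.7115 -0.5000 -0.5000 -0.2500]
  T[1,:] = [+0.0000 +0.2991 -0.8397 +0.2937 -0.6429 +0.4008]
  T[2,:] = [+0.0000 +0.3848 -0.2803 -1.1373 -0.3050 -0.7801]
  T[3,:] = [+0.0000 +0.1510 -0.2877 +0.2216 -0.9309 +0.6281]
  T[4,:] = [+0.0000 +0.0581 +0.3283 -0.8485 +0.8623 -0.8146]
  T[5,:] = [+0.0000 -0.4092 +0.5575 +0.8331 +0.3482 +0.4811]
moduli |λ_i(T)| = 1.4971, 0.5238, 0.5238, 0.2874, 0.0645, 0.0000.
spectral radius ρ = 1.4971; 1.4971 > 1 ⇒ diverges.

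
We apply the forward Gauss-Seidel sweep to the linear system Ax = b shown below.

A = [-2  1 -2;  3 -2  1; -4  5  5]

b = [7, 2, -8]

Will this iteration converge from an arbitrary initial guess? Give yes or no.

no

Diagonal D = diag(-2, -2, 5); L, U strict lower/upper.
Gauss-Seidel: T = -(D+L)⁻¹U, row 0 first, T[0,1] = -(1)/(-2) = +0.5000; later rows by forward substitution.
  T[0,:] = [+0.0000  +0.5000  -1.0000]
  T[1,:] = [+0.0000  +0.7500  -1.0000]
  T[2,:] = [+0.0000  -0.3500  +0.2000]
eigenvalue magnitudes: 1.1274, 0.1774, 0.0000.
spectral radius ρ = 1.1274; 1.1274 > 1: divergent.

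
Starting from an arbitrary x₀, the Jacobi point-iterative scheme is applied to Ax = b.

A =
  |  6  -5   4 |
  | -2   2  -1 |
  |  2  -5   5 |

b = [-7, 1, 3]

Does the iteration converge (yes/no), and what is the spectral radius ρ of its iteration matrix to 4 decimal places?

Let D = diag(6, 2, 5); L, U the strict triangles.
Jacobi: T = -D⁻¹(L+U), T[2,0] = -(2)/(5) = -0.4000; T[2,2] = 0.
  T[0,:] = [+0.0000 +0.8333 -0.6667]
  T[1,:] = [+1.0000 +0.0000 +0.5000]
  T[2,:] = [-0.4000 +1.0000 +0.0000]
|roots of det(T-λI)|: 1.4718, 0.7525, 0.7525.
ρ(T) = max|λ| = 1.4718; 1.4718 > 1, so it fails to converge.

no, ρ = 1.4718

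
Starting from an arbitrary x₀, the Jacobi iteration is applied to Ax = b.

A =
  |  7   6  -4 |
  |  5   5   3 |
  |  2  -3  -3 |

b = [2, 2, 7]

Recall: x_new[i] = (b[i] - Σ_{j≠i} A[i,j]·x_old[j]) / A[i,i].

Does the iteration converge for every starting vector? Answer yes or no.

Let D = diag(7, 5, -3); L, U the strict triangles.
Jacobi T = -D⁻¹(L+U): T[0,2] = -(-4)/(7) = +0.5714; T[0,0] = 0.
  T[0,:] = [+0.0000 -0.8571 +0.5714]
  T[1,:] = [-1.0000 +0.0000 -0.6000]
  T[2,:] = [+0.6667 -1.0000 +0.0000]
eigenvalue magnitudes: 1.5573, 0.9172, 0.6401.
spectral radius ρ = 1.5573; 1.5573 > 1 ⇒ diverges.

no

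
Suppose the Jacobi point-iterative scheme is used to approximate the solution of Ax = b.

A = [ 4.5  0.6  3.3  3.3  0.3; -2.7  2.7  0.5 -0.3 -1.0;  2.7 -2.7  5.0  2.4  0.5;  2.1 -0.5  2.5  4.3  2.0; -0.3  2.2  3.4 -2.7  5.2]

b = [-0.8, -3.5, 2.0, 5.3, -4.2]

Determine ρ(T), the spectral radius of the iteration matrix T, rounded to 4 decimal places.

Write A = D+L+U with D = diag(4.5, 2.7, 5, 4.3, 5.2).
T_J = -D⁻¹(L+U): T[0,3] = -(3.3)/(4.5) = -0.7333; T[0,0] = 0.
  T[0,:] = [+0.0000  -0.1333  -0.7333  -0.7333  -0.0667]
  T[1,:] = [+1.0000  +0.0000  -0.1852  +0.1111  +0.3704]
  T[2,:] = [-0.5400  +0.5400  +0.0000  -0.4800  -0.1000]
  T[3,:] = [-0.4884  +0.1163  -0.5814  +0.0000  -0.4651]
  T[4,:] = [+0.0577  -0.4231  -0.6538  +0.5192  +0.0000]
|λ(T)| sorted: 1.2861, 0.7859, 0.7859, 0.4235, 0.4235.
ρ = 1.2861; 1.2861 > 1 ⇒ diverges.

1.2861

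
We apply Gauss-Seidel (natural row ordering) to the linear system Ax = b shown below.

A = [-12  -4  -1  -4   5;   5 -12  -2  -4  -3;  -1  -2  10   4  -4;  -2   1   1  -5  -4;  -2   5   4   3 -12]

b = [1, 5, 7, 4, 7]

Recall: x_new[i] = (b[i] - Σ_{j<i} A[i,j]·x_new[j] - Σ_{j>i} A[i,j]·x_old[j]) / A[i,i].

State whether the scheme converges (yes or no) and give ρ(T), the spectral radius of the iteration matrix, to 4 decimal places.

Let D = diag(-12, -12, 10, -5, -12); L, U the strict triangles.
Gauss-Seidel: T = -(D+L)⁻¹U, row 0 first, T[0,4] = -(5)/(-12) = +0.4167; later rows by forward substitution.
  T[0,:] = [+0.0000, -0.3333, -0.0833, -0.3333, +0.4167]
  T[1,:] = [+0.0000, -0.1389, -0.2014, -0.4722, -0.0764]
  T[2,:] = [+0.0000, -0.0611, -0.0486, -0.5278, +0.4264]
  T[3,:] = [+0.0000, +0.0933, -0.0167, -0.0667, -0.8967]
  T[4,:] = [+0.0000, +0.0006, -0.0904, -0.3338, -0.1833]
|λ(T)| sorted: 0.6617, 0.2460, 0.1463, 0.1245, 0.0000.
ρ(T) = max|λ| = 0.6617; 0.6617 < 1 ⇒ converges.

yes, ρ = 0.6617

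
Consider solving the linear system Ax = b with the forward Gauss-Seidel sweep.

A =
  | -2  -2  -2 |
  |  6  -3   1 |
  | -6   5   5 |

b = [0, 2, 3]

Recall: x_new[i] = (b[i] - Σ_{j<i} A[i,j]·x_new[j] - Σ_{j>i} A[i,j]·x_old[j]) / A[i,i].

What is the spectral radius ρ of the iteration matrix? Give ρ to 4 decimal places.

Split A = D + L + U, D = diag(-2, -3, 5).
GS T = -(D+L)⁻¹U: row 0 first, T[0,2] = -(-2)/(-2) = -1.0000; later rows by forward substitution.
  T[0,:] = [+0.0000  -1.0000  -1.0000]
  T[1,:] = [+0.0000  -2.0000  -1.6667]
  T[2,:] = [+0.0000  +0.8000  +0.4667]
|roots of det(T-λI)|: 1.2000, 0.3333, 0.0000.
spectral radius ρ = 1.2000; 1.2000 > 1, so it fails to converge.

1.2000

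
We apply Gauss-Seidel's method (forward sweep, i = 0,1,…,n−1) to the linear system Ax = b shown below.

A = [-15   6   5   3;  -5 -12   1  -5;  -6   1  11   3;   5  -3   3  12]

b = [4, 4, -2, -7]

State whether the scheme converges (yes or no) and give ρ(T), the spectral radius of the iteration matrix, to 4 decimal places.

yes, ρ = 0.5005

Write A = D+L+U with D = diag(-15, -12, 11, 12).
GS T = -(D+L)⁻¹U: row 0 first, T[0,1] = -(6)/(-15) = +0.4000; later rows by forward substitution.
  T[0,:] = [+0.0000  +0.4000  +0.3333  +0.2000]
  T[1,:] = [+0.0000  -0.1667  -0.0556  -0.5000]
  T[2,:] = [+0.0000  +0.2333  +0.1869  -0.1182]
  T[3,:] = [+0.0000  -0.2667  -0.1995  -0.1788]
|roots of det(T-λI)|: 0.5005, 0.3628, 0.0209, 0.0000.
ρ(T) = max|λ| = 0.5005; 0.5005 < 1, so it converges for any x₀.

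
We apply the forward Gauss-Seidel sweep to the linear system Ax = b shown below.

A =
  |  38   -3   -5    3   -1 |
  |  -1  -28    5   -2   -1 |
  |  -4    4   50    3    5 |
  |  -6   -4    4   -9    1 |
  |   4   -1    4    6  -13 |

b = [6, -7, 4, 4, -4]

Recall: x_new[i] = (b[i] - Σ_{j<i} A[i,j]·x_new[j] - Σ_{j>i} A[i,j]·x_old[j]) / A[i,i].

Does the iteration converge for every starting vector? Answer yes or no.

Diagonal D = diag(38, -28, 50, -9, -13); L, U strict lower/upper.
Gauss-Seidel: T = -(D+L)⁻¹U, row 0 first, T[0,1] = -(-3)/(38) = +0.0789; later rows by forward substitution.
  T[0,:] = [+0.0000, +0.0789, +0.1316, -0.0789, +0.0263]
  T[1,:] = [+0.0000, -0.0028, +0.1739, -0.0686, -0.0367]
  T[2,:] = [+0.0000, +0.0065, -0.0034, -0.0608, -0.0950]
  T[3,:] = [+0.0000, -0.0485, -0.1665, +0.0561, +0.0677]
  T[4,:] = [+0.0000, +0.0041, -0.0508, -0.0118, +0.0129]
moduli |λ_i(T)| = 0.1669, 0.0922, 0.0497, 0.0378, 0.0000.
spectral radius ρ = 0.1669; 0.1669 < 1, so it converges for any x₀.

yes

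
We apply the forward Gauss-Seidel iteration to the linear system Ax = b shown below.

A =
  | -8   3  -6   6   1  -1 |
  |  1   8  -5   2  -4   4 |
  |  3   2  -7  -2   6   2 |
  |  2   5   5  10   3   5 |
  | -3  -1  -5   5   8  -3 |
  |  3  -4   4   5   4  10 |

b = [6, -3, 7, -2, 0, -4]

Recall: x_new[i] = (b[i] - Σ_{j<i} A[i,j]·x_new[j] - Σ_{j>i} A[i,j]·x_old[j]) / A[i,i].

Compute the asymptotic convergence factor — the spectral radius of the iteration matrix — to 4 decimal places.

1.5256

Let D = diag(-8, 8, -7, 10, 8, 10); L, U the strict triangles.
GS T = -(D+L)⁻¹U: row 0 first, T[0,1] = -(3)/(-8) = +0.3750; later rows by forward substitution.
  T[0,:] = [+0.0000, +0.3750, -0.7500, +0.7500, +0.1250, -0.1250]
  T[1,:] = [+0.0000, -0.0469, +0.7188, -0.3438, +0.4844, -0.4844]
  T[2,:] = [+0.0000, +0.1473, -0.1161, -0.0625, +1.0491, +0.0938]
  T[3,:] = [+0.0000, -0.1252, -0.1513, +0.0531, -1.0917, -0.2797]
  T[4,:] = [+0.0000, +0.3051, -0.1694, +0.1660, +1.4455, +0.5010]
  T[5,:] = [+0.0000, -0.2496, +0.7023, -0.4305, -0.2957, -0.2543]
|roots of det(T-λI)|: 1.5256, 0.4398, 0.4398, 0.2193, 0.0349, 0.0000.
ρ(T) = max|λ| = 1.5256; 1.5256 > 1: divergent.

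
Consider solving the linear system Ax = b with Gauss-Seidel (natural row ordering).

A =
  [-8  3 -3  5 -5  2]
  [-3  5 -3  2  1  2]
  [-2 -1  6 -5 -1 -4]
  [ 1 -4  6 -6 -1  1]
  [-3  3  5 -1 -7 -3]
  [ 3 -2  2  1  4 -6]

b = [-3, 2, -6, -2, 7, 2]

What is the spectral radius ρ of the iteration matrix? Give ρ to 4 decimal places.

Diagonal D = diag(-8, 5, 6, -6, -7, -6); L, U strict lower/upper.
T_GS = -(D+L)⁻¹U: row 0 first, T[0,5] = -(2)/(-8) = +0.2500; later rows by forward substitution.
  T[0,:] = [+0.0000 +0.3750 -0.3750 +0.6250 -0.6250 +0.2500]
  T[1,:] = [+0.0000 +0.2250 +0.3750 -0.0250 -0.5750 -0.2500]
  T[2,:] = [+0.0000 +0.1625 -0.0625 +1.0375 -0.1375 +0.7083]
  T[3,:] = [+0.0000 +0.0750 -0.3750 +1.1583 -0.0250 +1.0833]
  T[4,:] = [+0.0000 +0.0411 +0.3304 +0.2970 -0.0732 -0.2917]
  T[5,:] = [+0.0000 +0.2065 -0.1756 +1.0577 -0.2196 +0.4306]
|eigenvalues of T|: 1.5957, 0.3453, 0.2914, 0.2914, 0.1431, 0.0000.
spectral radius ρ = 1.5957; 1.5957 > 1 ⇒ diverges.

1.5957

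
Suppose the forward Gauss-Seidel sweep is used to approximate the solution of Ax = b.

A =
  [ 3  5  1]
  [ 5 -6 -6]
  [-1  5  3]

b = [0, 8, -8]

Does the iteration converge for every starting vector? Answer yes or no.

no

A = D + L + U where D = diag(3, -6, 3).
GS T = -(D+L)⁻¹U: row 0 first, T[0,2] = -(1)/(3) = -0.3333; later rows by forward substitution.
  T[0,:] = [+0.0000  -1.6667  -0.3333]
  T[1,:] = [+0.0000  -1.3889  -1.2778]
  T[2,:] = [+0.0000  +1.7593  +2.0185]
moduli |λ_i(T)| = 1.1239, 0.4943, 0.0000.
spectral radius ρ = 1.1239; 1.1239 > 1 ⇒ diverges.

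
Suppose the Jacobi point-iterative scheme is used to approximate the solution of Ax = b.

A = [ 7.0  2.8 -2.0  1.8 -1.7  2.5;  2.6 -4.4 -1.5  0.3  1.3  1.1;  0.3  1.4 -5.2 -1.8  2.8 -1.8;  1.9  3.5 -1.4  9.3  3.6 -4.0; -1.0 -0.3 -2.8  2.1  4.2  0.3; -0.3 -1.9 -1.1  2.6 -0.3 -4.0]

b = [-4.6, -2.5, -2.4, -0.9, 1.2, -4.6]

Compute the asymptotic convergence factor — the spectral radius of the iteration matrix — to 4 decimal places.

Let D = diag(7, -4.4, -5.2, 9.3, 4.2, -4); L, U the strict triangles.
Jacobi T = -D⁻¹(L+U): T[5,4] = -(-0.3)/(-4) = -0.0750; T[5,5] = 0.
  T[0,:] = [+0.0000  -0.4000  +0.2857  -0.2571  +0.2429  -0.3571]
  T[1,:] = [+0.5909  +0.0000  -0.3409  +0.0682  +0.2955  +0.2500]
  T[2,:] = [+0.0577  +0.2692  +0.0000  -0.3462  +0.5385  -0.3462]
  T[3,:] = [-0.2043  -0.3763  +0.1505  +0.0000  -0.3871  +0.4301]
  T[4,:] = [+0.2381  +0.0714  +0.6667  -0.5000  +0.0000  -0.0714]
  T[5,:] = [-0.0750  -0.4750  -0.2750  +0.6500  -0.0750  +0.0000]
moduli |λ_i(T)| = 1.1887, 0.8397, 0.7329, 0.7329, 0.3086, 0.0927.
ρ(T) = max|λ| = 1.1887; 1.1887 > 1: divergent.

1.1887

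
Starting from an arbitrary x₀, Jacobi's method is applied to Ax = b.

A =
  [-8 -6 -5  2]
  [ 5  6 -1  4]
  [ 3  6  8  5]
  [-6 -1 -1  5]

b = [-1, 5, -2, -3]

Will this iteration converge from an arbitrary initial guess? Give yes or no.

Split A = D + L + U, D = diag(-8, 6, 8, 5).
Jacobi T = -D⁻¹(L+U): T[3,0] = -(-6)/(5) = +1.2000; T[3,3] = 0.
  T[0,:] = [+0.0000, -0.7500, -0.6250, +0.2500]
  T[1,:] = [-0.8333, +0.0000, +0.1667, -0.6667]
  T[2,:] = [-0.3750, -0.7500, +0.0000, -0.6250]
  T[3,:] = [+1.2000, +0.2000, +0.2000, +0.0000]
moduli |λ_i(T)| = 1.1276, 0.8983, 0.8983, 0.2296.
spectral radius ρ = 1.1276; 1.1276 > 1 ⇒ diverges.

no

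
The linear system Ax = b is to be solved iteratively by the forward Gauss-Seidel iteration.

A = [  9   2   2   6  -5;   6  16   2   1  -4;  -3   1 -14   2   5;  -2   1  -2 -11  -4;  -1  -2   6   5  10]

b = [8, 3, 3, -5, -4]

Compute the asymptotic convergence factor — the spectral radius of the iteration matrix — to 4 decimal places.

Diagonal D = diag(9, 16, -14, -11, 10); L, U strict lower/upper.
GS T = -(D+L)⁻¹U: row 0 first, T[0,2] = -(2)/(9) = -0.2222; later rows by forward substitution.
  T[0,:] = [+0.0000, -0.2222, -0.2222, -0.6667, +0.5556]
  T[1,:] = [+0.0000, +0.0833, -0.0417, +0.1875, +0.0417]
  T[2,:] = [+0.0000, +0.0536, +0.0446, +0.2991, +0.2411]
  T[3,:] = [+0.0000, +0.0382, +0.0285, +0.0839, -0.5047]
  T[4,:] = [+0.0000, -0.0568, -0.0716, -0.2506, +0.1716]
eigenvalue magnitudes: 0.5196, 0.0871, 0.0871, 0.0366, 0.0000.
ρ = 0.5196; 0.5196 < 1 ⇒ converges.

0.5196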